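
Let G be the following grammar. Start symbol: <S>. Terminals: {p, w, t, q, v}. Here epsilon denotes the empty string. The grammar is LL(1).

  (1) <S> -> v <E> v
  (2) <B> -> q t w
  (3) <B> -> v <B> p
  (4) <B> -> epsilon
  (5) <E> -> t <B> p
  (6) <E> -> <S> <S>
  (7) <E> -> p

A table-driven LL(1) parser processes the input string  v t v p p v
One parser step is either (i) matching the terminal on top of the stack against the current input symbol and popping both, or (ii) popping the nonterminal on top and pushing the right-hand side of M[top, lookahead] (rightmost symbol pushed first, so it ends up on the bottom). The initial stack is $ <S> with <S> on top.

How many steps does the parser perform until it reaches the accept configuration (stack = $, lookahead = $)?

10

      Stack          Input          Action
   1  $ <S>          v t v p p v $  expand <S> -> v <E> v
   2  $ v <E> v      v t v p p v $  match v
   3  $ v <E>        t v p p v $    expand <E> -> t <B> p
   4  $ v p <B> t    t v p p v $    match t
   5  $ v p <B>      v p p v $      expand <B> -> v <B> p
   6  $ v p p <B> v  v p p v $      match v
   7  $ v p p <B>    p p v $        expand <B> -> epsilon
   8  $ v p p        p p v $        match p
   9  $ v p          p v $          match p
  10  $ v            v $            match v
Accept reached after 10 steps.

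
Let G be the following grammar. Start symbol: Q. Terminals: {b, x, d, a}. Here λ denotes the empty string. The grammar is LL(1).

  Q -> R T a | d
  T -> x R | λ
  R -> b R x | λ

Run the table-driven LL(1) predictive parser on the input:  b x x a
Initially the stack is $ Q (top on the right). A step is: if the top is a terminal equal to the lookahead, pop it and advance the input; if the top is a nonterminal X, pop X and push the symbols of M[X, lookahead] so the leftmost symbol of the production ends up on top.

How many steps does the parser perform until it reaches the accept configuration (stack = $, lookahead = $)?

     Stack        Input      Action
  1  $ Q          b x x a $  expand Q -> R T a
  2  $ a T R      b x x a $  expand R -> b R x
  3  $ a T x R b  b x x a $  match b
  4  $ a T x R    x x a $    expand R -> λ
  5  $ a T x      x x a $    match x
  6  $ a T        x a $      expand T -> x R
  7  $ a R x      x a $      match x
  8  $ a R        a $        expand R -> λ
  9  $ a          a $        match a
Accept reached after 9 steps.

9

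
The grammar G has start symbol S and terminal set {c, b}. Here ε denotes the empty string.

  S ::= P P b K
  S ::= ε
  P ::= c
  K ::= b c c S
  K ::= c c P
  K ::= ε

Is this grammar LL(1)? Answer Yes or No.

FIRST(S) = {ε, c}
FIRST(P) = {c}
FIRST(K) = {ε, b, c}
FOLLOW(S) = {$}
FOLLOW(P) = {$, b, c}
FOLLOW(K) = {$}
Each cell of M receives at most one production.

Yes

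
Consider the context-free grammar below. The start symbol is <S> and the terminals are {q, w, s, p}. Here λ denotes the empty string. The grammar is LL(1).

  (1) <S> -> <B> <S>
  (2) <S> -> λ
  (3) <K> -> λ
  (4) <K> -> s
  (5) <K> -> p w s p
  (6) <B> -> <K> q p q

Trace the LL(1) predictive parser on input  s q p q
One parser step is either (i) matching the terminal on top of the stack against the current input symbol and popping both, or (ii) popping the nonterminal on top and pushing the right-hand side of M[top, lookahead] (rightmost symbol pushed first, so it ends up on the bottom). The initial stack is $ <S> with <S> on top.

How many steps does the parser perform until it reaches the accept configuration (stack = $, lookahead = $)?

8

step 1: stack=$ <S>  input=s q p q $  — expand <S> -> <B> <S>
step 2: stack=$ <S> <B>  input=s q p q $  — expand <B> -> <K> q p q
step 3: stack=$ <S> q p q <K>  input=s q p q $  — expand <K> -> s
step 4: stack=$ <S> q p q s  input=s q p q $  — match s
step 5: stack=$ <S> q p q  input=q p q $  — match q
step 6: stack=$ <S> q p  input=p q $  — match p
step 7: stack=$ <S> q  input=q $  — match q
step 8: stack=$ <S>  input=$  — expand <S> -> λ
Accept reached after 8 steps.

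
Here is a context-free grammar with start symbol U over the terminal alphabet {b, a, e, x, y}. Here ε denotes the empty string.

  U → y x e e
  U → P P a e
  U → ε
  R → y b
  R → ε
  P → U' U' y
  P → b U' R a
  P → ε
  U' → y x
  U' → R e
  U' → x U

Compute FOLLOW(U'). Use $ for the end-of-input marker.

{a, e, x, y}

FIRST(R): from R→y b we get {y}; from R→ε we get {ε}. So FIRST(R) = {ε, y}.
FIRST(U'): from U'→y x we get {y}; from U'→R e we get {e, y}; from U'→x U we get {x}. So FIRST(U') = {e, x, y}.
FIRST(P): from P→U' U' y we get {e, x, y}; from P→b U' R a we get {b}; from P→ε we get {ε}. So FIRST(P) = {ε, b, e, x, y}.
FIRST(U): from U→y x e e we get {y}; from U→P P a e we get {a, b, e, x, y}; from U→ε we get {ε}. So FIRST(U) = {ε, a, b, e, x, y}.
FOLLOW(U) includes $ since U is the start symbol.
FOLLOW(R): in P→b U' R a, R is followed by a with FIRST {a}; in U'→R e, R is followed by e with FIRST {e}. Thus FOLLOW(R) = {a, e}.
FOLLOW(P): in U→P P a e (occurrence 1), P is followed by P a e with FIRST {a, b, e, x, y}; in U→P P a e (occurrence 2), P is followed by a e with FIRST {a}. Thus FOLLOW(P) = {a, b, e, x, y}.
FOLLOW(U'): in P→U' U' y (occurrence 1), U' is followed by U' y with FIRST {e, x, y}; in P→U' U' y (occurrence 2), U' is followed by y with FIRST {y}; in P→b U' R a, U' is followed by R a with FIRST {a, y}. Thus FOLLOW(U') = {a, e, x, y}.
FOLLOW(U): in U'→x U, the suffix after U is empty, so FOLLOW(U) ⊇ FOLLOW(U') = {a, e, x, y}. Thus FOLLOW(U) = {$, a, e, x, y}.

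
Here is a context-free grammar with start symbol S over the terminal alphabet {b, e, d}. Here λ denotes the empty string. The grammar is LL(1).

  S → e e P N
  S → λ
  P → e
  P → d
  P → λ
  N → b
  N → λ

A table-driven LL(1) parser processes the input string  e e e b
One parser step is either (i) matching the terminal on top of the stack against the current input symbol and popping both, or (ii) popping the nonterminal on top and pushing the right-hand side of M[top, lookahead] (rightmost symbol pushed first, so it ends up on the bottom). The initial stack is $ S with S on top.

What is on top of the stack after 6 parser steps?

b

step 1: stack=$ S  input=e e e b $  — expand S → e e P N
step 2: stack=$ N P e e  input=e e e b $  — match e
step 3: stack=$ N P e  input=e e b $  — match e
step 4: stack=$ N P  input=e b $  — expand P → e
step 5: stack=$ N e  input=e b $  — match e
step 6: stack=$ N  input=b $  — expand N → b
Stack after step 6: $ b (top = b).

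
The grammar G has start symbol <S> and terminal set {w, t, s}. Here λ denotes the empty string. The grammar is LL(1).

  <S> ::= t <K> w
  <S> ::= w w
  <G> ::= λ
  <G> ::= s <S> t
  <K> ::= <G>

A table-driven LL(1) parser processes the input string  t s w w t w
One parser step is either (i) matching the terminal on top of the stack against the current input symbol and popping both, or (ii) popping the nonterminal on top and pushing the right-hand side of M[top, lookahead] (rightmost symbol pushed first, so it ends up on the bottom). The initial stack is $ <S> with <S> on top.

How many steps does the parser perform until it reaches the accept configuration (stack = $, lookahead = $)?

step 1: stack=$ <S>  input=t s w w t w $  — expand <S> ::= t <K> w
step 2: stack=$ w <K> t  input=t s w w t w $  — match t
step 3: stack=$ w <K>  input=s w w t w $  — expand <K> ::= <G>
step 4: stack=$ w <G>  input=s w w t w $  — expand <G> ::= s <S> t
step 5: stack=$ w t <S> s  input=s w w t w $  — match s
step 6: stack=$ w t <S>  input=w w t w $  — expand <S> ::= w w
step 7: stack=$ w t w w  input=w w t w $  — match w
step 8: stack=$ w t w  input=w t w $  — match w
step 9: stack=$ w t  input=t w $  — match t
step 10: stack=$ w  input=w $  — match w
Accept reached after 10 steps.

10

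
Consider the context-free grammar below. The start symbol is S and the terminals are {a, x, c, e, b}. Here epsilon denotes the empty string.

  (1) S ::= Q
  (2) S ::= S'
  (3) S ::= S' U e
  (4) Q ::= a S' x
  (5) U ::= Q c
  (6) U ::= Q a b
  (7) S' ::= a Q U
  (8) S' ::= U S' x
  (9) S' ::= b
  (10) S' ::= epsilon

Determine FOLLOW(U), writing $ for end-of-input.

{$, a, b, e, x}

FIRST(Q) = {a}
FIRST(U) = {a}  (via Q c, Q a b)
FIRST(S') = {epsilon, a, b}  (via U S' x)
FIRST(S) = {epsilon, a, b}  (via Q, S', S' U e)
FOLLOW(S) includes $ since S is the start symbol.
FOLLOW(S): S appears on no right-hand side. Thus FOLLOW(S) = {$}.
FOLLOW(Q): in S::=Q, the suffix after Q is empty, so FOLLOW(Q) ⊇ FOLLOW(S) = {$}; in U::=Q c, Q is followed by c with FIRST {c}; in U::=Q a b, Q is followed by a b with FIRST {a}; in S'::=a Q U, Q is followed by U with FIRST {a}. Thus FOLLOW(Q) = {$, a, c}.
FOLLOW(S'): in S::=S', the suffix after S' is empty, so FOLLOW(S') ⊇ FOLLOW(S) = {$}; in S::=S' U e, S' is followed by U e with FIRST {a}; in Q::=a S' x, S' is followed by x with FIRST {x}; in S'::=U S' x, S' is followed by x with FIRST {x}. Thus FOLLOW(S') = {$, a, x}.
FOLLOW(U): in S::=S' U e, U is followed by e with FIRST {e}; in S'::=a Q U, the suffix after U is empty, so FOLLOW(U) ⊇ FOLLOW(S') = {$, a, x}; in S'::=U S' x, U is followed by S' x with FIRST {a, b, x}. Thus FOLLOW(U) = {$, a, b, e, x}.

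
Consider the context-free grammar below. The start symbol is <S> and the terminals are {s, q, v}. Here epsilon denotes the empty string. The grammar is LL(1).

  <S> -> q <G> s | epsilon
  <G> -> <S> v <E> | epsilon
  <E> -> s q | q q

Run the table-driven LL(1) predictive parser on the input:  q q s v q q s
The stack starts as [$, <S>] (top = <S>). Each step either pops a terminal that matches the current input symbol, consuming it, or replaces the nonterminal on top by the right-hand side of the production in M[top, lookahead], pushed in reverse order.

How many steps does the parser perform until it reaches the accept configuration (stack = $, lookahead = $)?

12

      Stack              Input            Action
   1  $ <S>              q q s v q q s $  expand <S> -> q <G> s
   2  $ s <G> q          q q s v q q s $  match q
   3  $ s <G>            q s v q q s $    expand <G> -> <S> v <E>
   4  $ s <E> v <S>      q s v q q s $    expand <S> -> q <G> s
   5  $ s <E> v s <G> q  q s v q q s $    match q
   6  $ s <E> v s <G>    s v q q s $      expand <G> -> epsilon
   7  $ s <E> v s        s v q q s $      match s
   8  $ s <E> v          v q q s $        match v
   9  $ s <E>            q q s $          expand <E> -> q q
  10  $ s q q            q q s $          match q
  11  $ s q              q s $            match q
  12  $ s                s $              match s
Accept reached after 12 steps.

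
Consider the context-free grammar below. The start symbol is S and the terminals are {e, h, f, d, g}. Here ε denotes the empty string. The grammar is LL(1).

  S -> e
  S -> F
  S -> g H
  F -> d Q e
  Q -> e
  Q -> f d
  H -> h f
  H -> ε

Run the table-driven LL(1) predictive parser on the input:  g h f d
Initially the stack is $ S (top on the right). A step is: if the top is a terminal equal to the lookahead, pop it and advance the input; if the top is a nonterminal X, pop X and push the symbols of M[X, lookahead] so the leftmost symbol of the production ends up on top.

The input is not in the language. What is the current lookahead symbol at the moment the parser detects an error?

d

step 1: stack=$ S  input=g h f d $  — expand S -> g H
step 2: stack=$ H g  input=g h f d $  — match g
step 3: stack=$ H  input=h f d $  — expand H -> h f
step 4: stack=$ f h  input=h f d $  — match h
step 5: stack=$ f  input=f d $  — match f
step 6: stack=$  input=d $  — error: stack empty but input remains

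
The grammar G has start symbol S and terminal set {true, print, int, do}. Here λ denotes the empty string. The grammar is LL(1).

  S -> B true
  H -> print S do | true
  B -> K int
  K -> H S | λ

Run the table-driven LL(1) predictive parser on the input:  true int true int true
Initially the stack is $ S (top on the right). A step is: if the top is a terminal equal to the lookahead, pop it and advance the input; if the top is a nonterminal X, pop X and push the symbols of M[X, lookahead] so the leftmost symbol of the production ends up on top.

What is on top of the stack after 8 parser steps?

step 1: stack=$ S  input=true int true int true $  — expand S -> B true
step 2: stack=$ true B  input=true int true int true $  — expand B -> K int
step 3: stack=$ true int K  input=true int true int true $  — expand K -> H S
step 4: stack=$ true int S H  input=true int true int true $  — expand H -> true
step 5: stack=$ true int S true  input=true int true int true $  — match true
step 6: stack=$ true int S  input=int true int true $  — expand S -> B true
step 7: stack=$ true int true B  input=int true int true $  — expand B -> K int
step 8: stack=$ true int true int K  input=int true int true $  — expand K -> λ
Stack after step 8: $ true int true int (top = int).

int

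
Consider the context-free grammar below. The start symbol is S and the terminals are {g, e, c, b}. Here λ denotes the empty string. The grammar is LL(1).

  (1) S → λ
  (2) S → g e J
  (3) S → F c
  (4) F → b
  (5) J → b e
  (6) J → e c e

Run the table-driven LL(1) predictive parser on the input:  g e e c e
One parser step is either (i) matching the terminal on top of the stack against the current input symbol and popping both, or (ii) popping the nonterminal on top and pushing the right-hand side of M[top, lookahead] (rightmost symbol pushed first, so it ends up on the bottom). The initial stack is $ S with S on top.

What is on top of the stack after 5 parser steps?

c

     Stack    Input        Action
  1  $ S      g e e c e $  expand S → g e J
  2  $ J e g  g e e c e $  match g
  3  $ J e    e e c e $    match e
  4  $ J      e c e $      expand J → e c e
  5  $ e c e  e c e $      match e
Stack after step 5: $ e c (top = c).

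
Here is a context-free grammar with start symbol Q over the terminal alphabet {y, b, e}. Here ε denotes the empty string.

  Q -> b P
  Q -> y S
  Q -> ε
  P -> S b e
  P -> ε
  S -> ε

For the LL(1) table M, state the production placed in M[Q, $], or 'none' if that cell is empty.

FIRST(Q) = {ε, b, y}
FIRST(S) = {ε}
FIRST(P) = {ε, b}  (via S b e)
FOLLOW(Q) includes $ since Q is the start symbol.
FOLLOW(Q): Q appears on no right-hand side. Thus FOLLOW(Q) = {$}.
For Q -> b P: FIRST(b P) = {b}, so it goes in M[Q, t] for t ∈ {b}.
For Q -> y S: FIRST(y S) = {y}, so it goes in M[Q, t] for t ∈ {y}.
For Q -> ε: FIRST(ε) = {ε}, so it goes in M[Q, t] for t ∈ {}; since ε ∈ FIRST, also for every t ∈ FOLLOW(Q) = {$}.

Q -> ε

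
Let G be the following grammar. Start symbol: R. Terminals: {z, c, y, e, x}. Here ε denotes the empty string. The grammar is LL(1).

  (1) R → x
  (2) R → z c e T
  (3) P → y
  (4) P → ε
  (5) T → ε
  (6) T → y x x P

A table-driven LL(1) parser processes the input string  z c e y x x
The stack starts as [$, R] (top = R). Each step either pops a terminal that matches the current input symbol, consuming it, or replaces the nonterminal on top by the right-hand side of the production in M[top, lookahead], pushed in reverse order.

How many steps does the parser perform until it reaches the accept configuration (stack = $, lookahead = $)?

9

step 1: stack=$ R  input=z c e y x x $  — expand R → z c e T
step 2: stack=$ T e c z  input=z c e y x x $  — match z
step 3: stack=$ T e c  input=c e y x x $  — match c
step 4: stack=$ T e  input=e y x x $  — match e
step 5: stack=$ T  input=y x x $  — expand T → y x x P
step 6: stack=$ P x x y  input=y x x $  — match y
step 7: stack=$ P x x  input=x x $  — match x
step 8: stack=$ P x  input=x $  — match x
step 9: stack=$ P  input=$  — expand P → ε
Accept reached after 9 steps.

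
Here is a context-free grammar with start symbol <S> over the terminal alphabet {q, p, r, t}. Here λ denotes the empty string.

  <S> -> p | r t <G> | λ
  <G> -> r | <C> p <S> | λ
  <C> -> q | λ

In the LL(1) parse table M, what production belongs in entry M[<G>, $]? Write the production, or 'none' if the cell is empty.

FIRST(<S>): from <S>->p we get {p}; from <S>->r t <G> we get {r}; from <S>->λ we get {λ}. So FIRST(<S>) = {λ, p, r}.
FIRST(<C>): from <C>->q we get {q}; from <C>->λ we get {λ}. So FIRST(<C>) = {λ, q}.
FIRST(<G>): from <G>->r we get {r}; from <G>-><C> p <S> we get {p, q}; from <G>->λ we get {λ}. So FIRST(<G>) = {λ, p, q, r}.
FOLLOW(<S>) includes $ since <S> is the start symbol.
FOLLOW(<S>): in <G>-><C> p <S>, the suffix after <S> is empty, so FOLLOW(<S>) ⊇ FOLLOW(<G>) = {$}. Thus FOLLOW(<S>) = {$}.
FOLLOW(<G>): in <S>->r t <G>, the suffix after <G> is empty, so FOLLOW(<G>) ⊇ FOLLOW(<S>) = {$}. Thus FOLLOW(<G>) = {$}.
For <G> -> r: FIRST(r) = {r}, so it goes in M[<G>, t] for t ∈ {r}.
For <G> -> <C> p <S>: FIRST(<C> p <S>) = {p, q}, so it goes in M[<G>, t] for t ∈ {p, q}.
For <G> -> λ: FIRST(λ) = {λ}, so it goes in M[<G>, t] for t ∈ {}; since λ ∈ FIRST, also for every t ∈ FOLLOW(<G>) = {$}.

<G> -> λ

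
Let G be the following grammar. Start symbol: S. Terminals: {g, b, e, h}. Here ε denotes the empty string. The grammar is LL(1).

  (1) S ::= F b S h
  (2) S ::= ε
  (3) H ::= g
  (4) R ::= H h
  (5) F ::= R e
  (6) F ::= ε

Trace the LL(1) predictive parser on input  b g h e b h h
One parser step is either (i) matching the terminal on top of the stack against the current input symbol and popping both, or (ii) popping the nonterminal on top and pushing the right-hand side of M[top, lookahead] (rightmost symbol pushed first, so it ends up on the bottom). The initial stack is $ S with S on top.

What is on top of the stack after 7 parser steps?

g

step 1: stack=$ S  input=b g h e b h h $  — expand S ::= F b S h
step 2: stack=$ h S b F  input=b g h e b h h $  — expand F ::= ε
step 3: stack=$ h S b  input=b g h e b h h $  — match b
step 4: stack=$ h S  input=g h e b h h $  — expand S ::= F b S h
step 5: stack=$ h h S b F  input=g h e b h h $  — expand F ::= R e
step 6: stack=$ h h S b e R  input=g h e b h h $  — expand R ::= H h
step 7: stack=$ h h S b e h H  input=g h e b h h $  — expand H ::= g
Stack after step 7: $ h h S b e h g (top = g).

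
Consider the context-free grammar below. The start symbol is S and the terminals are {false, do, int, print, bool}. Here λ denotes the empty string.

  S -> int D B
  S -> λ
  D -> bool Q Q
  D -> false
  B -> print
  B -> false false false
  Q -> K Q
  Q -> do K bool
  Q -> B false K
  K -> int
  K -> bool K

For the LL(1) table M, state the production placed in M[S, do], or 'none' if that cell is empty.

FIRST(S) = {λ, int}
FIRST(D) = {bool, false}
FIRST(B) = {false, print}
FIRST(K) = {bool, int}
FIRST(Q) = {bool, do, false, int, print}  (via K Q, B false K)
FOLLOW(S) includes $ since S is the start symbol.
FOLLOW(S): S appears on no right-hand side. Thus FOLLOW(S) = {$}.
For S -> int D B: FIRST(int D B) = {int}, so it goes in M[S, t] for t ∈ {int}.
For S -> λ: FIRST(λ) = {λ}, so it goes in M[S, t] for t ∈ {}; since λ ∈ FIRST, also for every t ∈ FOLLOW(S) = {$}.
None of these place a production in M[S, do].

none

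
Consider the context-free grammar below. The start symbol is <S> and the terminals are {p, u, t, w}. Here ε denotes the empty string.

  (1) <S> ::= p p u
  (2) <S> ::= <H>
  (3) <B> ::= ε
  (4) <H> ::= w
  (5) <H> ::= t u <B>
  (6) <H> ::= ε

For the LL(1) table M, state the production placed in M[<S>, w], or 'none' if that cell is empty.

FIRST(<B>): from <B>::=ε we get {ε}. So FIRST(<B>) = {ε}.
FIRST(<H>): from <H>::=w we get {w}; from <H>::=t u <B> we get {t}; from <H>::=ε we get {ε}. So FIRST(<H>) = {ε, t, w}.
FIRST(<S>): from <S>::=p p u we get {p}; from <S>::=<H> we get {ε, t, w}. So FIRST(<S>) = {ε, p, t, w}.
FOLLOW(<S>) includes $ since <S> is the start symbol.
FOLLOW(<S>): <S> appears on no right-hand side. Thus FOLLOW(<S>) = {$}.
For <S> ::= p p u: FIRST(p p u) = {p}, so it goes in M[<S>, t] for t ∈ {p}.
For <S> ::= <H>: FIRST(<H>) = {ε, t, w}, so it goes in M[<S>, t] for t ∈ {t, w}; since ε ∈ FIRST, also for every t ∈ FOLLOW(<S>) = {$}.

<S> ::= <H>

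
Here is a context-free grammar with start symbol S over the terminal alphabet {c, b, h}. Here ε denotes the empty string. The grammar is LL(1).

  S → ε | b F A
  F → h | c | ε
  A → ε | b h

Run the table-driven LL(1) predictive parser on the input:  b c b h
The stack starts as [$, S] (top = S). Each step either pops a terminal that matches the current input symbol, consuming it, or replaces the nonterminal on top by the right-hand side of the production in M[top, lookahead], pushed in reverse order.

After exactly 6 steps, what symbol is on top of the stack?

h

     Stack    Input      Action
  1  $ S      b c b h $  expand S → b F A
  2  $ A F b  b c b h $  match b
  3  $ A F    c b h $    expand F → c
  4  $ A c    c b h $    match c
  5  $ A      b h $      expand A → b h
  6  $ h b    b h $      match b
Stack after step 6: $ h (top = h).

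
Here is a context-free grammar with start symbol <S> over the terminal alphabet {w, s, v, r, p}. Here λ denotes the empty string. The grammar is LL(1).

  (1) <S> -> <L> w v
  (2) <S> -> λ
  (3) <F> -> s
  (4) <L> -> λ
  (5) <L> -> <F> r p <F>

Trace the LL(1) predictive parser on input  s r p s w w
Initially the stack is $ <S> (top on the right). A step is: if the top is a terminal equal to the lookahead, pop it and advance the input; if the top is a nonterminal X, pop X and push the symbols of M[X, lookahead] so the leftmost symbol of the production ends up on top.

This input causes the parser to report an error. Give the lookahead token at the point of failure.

w

step 1: stack=$ <S>  input=s r p s w w $  — expand <S> -> <L> w v
step 2: stack=$ v w <L>  input=s r p s w w $  — expand <L> -> <F> r p <F>
step 3: stack=$ v w <F> p r <F>  input=s r p s w w $  — expand <F> -> s
step 4: stack=$ v w <F> p r s  input=s r p s w w $  — match s
step 5: stack=$ v w <F> p r  input=r p s w w $  — match r
step 6: stack=$ v w <F> p  input=p s w w $  — match p
step 7: stack=$ v w <F>  input=s w w $  — expand <F> -> s
step 8: stack=$ v w s  input=s w w $  — match s
step 9: stack=$ v w  input=w w $  — match w
step 10: stack=$ v  input=w $  — error: top is terminal v but lookahead is w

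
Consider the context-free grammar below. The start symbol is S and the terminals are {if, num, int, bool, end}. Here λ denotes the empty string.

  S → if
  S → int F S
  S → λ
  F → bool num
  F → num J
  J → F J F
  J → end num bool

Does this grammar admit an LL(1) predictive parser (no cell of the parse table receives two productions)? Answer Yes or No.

FIRST(S) = {λ, if, int}
FIRST(F) = {bool, num}
FIRST(J) = {bool, end, num}
FOLLOW(S) = {$}
FOLLOW(F) = {$, bool, end, if, int, num}
FOLLOW(J) = {$, bool, end, if, int, num}
Each cell of M receives at most one production.

Yes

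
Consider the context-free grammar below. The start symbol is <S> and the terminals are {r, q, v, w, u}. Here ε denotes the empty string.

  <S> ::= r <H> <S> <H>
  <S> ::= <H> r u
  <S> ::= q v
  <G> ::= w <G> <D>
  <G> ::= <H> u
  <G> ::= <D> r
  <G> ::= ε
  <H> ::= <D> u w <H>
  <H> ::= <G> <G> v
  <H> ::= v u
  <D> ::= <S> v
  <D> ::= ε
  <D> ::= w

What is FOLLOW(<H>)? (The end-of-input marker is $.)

{$, q, r, u, v, w}

FIRST(<S>) = {q, r, u, v, w}  (via <H> r u)
FIRST(<D>) = {ε, q, r, u, v, w}  (via <S> v)
FIRST(<G>) = {ε, q, r, u, v, w}  (via <H> u, <D> r)
FIRST(<H>) = {q, r, u, v, w}  (via <D> u w <H>, <G> <G> v)
FOLLOW(<S>) includes $ since <S> is the start symbol.
FOLLOW(<S>): in <S>::=r <H> <S> <H>, <S> is followed by <H> with FIRST {q, r, u, v, w}; in <D>::=<S> v, <S> is followed by v with FIRST {v}. Thus FOLLOW(<S>) = {$, q, r, u, v, w}.
FOLLOW(<G>): in <G>::=w <G> <D>, <G> is followed by <D> with FIRST {ε, q, r, u, v, w}; in <G>::=w <G> <D>, the suffix after <G> is nullable (adds nothing new); in <H>::=<G> <G> v (occurrence 1), <G> is followed by <G> v with FIRST {q, r, u, v, w}; in <H>::=<G> <G> v (occurrence 2), <G> is followed by v with FIRST {v}. Thus FOLLOW(<G>) = {q, r, u, v, w}.
FOLLOW(<H>): in <S>::=r <H> <S> <H> (occurrence 1), <H> is followed by <S> <H> with FIRST {q, r, u, v, w}; in <S>::=r <H> <S> <H> (occurrence 2), the suffix after <H> is empty, so FOLLOW(<H>) ⊇ FOLLOW(<S>) = {$, q, r, u, v, w}; in <S>::=<H> r u, <H> is followed by r u with FIRST {r}; in <G>::=<H> u, <H> is followed by u with FIRST {u}; in <H>::=<D> u w <H>, the suffix after <H> is empty (adds nothing new). Thus FOLLOW(<H>) = {$, q, r, u, v, w}.
FOLLOW(<D>): in <G>::=w <G> <D>, the suffix after <D> is empty, so FOLLOW(<D>) ⊇ FOLLOW(<G>) = {q, r, u, v, w}; in <G>::=<D> r, <D> is followed by r with FIRST {r}; in <H>::=<D> u w <H>, <D> is followed by u w <H> with FIRST {u}. Thus FOLLOW(<D>) = {q, r, u, v, w}.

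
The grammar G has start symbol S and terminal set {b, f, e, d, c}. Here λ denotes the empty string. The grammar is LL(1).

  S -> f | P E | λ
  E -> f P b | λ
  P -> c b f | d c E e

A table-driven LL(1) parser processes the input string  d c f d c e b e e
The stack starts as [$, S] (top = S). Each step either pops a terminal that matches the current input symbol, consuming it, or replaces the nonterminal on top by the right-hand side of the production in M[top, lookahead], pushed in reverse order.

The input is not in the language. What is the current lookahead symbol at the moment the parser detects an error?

e

step 1: stack=$ S  input=d c f d c e b e e $  — expand S -> P E
step 2: stack=$ E P  input=d c f d c e b e e $  — expand P -> d c E e
step 3: stack=$ E e E c d  input=d c f d c e b e e $  — match d
step 4: stack=$ E e E c  input=c f d c e b e e $  — match c
step 5: stack=$ E e E  input=f d c e b e e $  — expand E -> f P b
step 6: stack=$ E e b P f  input=f d c e b e e $  — match f
step 7: stack=$ E e b P  input=d c e b e e $  — expand P -> d c E e
step 8: stack=$ E e b e E c d  input=d c e b e e $  — match d
step 9: stack=$ E e b e E c  input=c e b e e $  — match c
step 10: stack=$ E e b e E  input=e b e e $  — expand E -> λ
step 11: stack=$ E e b e  input=e b e e $  — match e
step 12: stack=$ E e b  input=b e e $  — match b
step 13: stack=$ E e  input=e e $  — match e
step 14: stack=$ E  input=e $  — expand E -> λ
step 15: stack=$  input=e $  — error: stack empty but input remains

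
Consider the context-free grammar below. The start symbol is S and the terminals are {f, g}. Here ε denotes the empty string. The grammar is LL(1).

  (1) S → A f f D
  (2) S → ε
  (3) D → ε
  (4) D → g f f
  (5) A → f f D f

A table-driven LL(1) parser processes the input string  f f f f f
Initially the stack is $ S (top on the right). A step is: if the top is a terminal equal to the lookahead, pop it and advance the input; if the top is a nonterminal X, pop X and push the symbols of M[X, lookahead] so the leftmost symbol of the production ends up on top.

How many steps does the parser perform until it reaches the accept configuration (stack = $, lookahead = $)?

step 1: stack=$ S  input=f f f f f $  — expand S → A f f D
step 2: stack=$ D f f A  input=f f f f f $  — expand A → f f D f
step 3: stack=$ D f f f D f f  input=f f f f f $  — match f
step 4: stack=$ D f f f D f  input=f f f f $  — match f
step 5: stack=$ D f f f D  input=f f f $  — expand D → ε
step 6: stack=$ D f f f  input=f f f $  — match f
step 7: stack=$ D f f  input=f f $  — match f
step 8: stack=$ D f  input=f $  — match f
step 9: stack=$ D  input=$  — expand D → ε
Accept reached after 9 steps.

9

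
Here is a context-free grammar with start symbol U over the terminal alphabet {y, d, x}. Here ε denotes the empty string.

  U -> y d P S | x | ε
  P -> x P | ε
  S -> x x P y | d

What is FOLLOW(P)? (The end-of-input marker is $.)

{d, x, y}

FIRST(U): from U->y d P S we get {y}; from U->x we get {x}; from U->ε we get {ε}. So FIRST(U) = {ε, x, y}.
FIRST(P): from P->x P we get {x}; from P->ε we get {ε}. So FIRST(P) = {ε, x}.
FIRST(S): from S->x x P y we get {x}; from S->d we get {d}. So FIRST(S) = {d, x}.
FOLLOW(U) includes $ since U is the start symbol.
FOLLOW(U): U appears on no right-hand side. Thus FOLLOW(U) = {$}.
FOLLOW(P): in U->y d P S, P is followed by S with FIRST {d, x}; in P->x P, the suffix after P is empty (adds nothing new); in S->x x P y, P is followed by y with FIRST {y}. Thus FOLLOW(P) = {d, x, y}.
FOLLOW(S): in U->y d P S, the suffix after S is empty, so FOLLOW(S) ⊇ FOLLOW(U) = {$}. Thus FOLLOW(S) = {$}.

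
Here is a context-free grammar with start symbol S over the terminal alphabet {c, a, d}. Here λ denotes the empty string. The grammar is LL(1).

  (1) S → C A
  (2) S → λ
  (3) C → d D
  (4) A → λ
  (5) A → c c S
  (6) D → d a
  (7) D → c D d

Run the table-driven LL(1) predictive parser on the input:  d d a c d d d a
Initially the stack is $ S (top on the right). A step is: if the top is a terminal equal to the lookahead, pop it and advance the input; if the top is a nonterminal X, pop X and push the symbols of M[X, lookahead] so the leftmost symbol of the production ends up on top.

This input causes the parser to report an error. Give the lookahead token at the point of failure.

d

step 1: stack=$ S  input=d d a c d d d a $  — expand S → C A
step 2: stack=$ A C  input=d d a c d d d a $  — expand C → d D
step 3: stack=$ A D d  input=d d a c d d d a $  — match d
step 4: stack=$ A D  input=d a c d d d a $  — expand D → d a
step 5: stack=$ A a d  input=d a c d d d a $  — match d
step 6: stack=$ A a  input=a c d d d a $  — match a
step 7: stack=$ A  input=c d d d a $  — expand A → c c S
step 8: stack=$ S c c  input=c d d d a $  — match c
step 9: stack=$ S c  input=d d d a $  — error: top is terminal c but lookahead is d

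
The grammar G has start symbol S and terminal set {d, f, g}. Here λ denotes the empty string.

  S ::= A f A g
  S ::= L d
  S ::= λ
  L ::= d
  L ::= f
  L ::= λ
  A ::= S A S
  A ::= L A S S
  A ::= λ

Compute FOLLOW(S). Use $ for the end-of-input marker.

{$, d, f, g}

FIRST(L) = {λ, d, f}
FIRST(S) = {λ, d, f}  (via A f A g, L d)
FIRST(A) = {λ, d, f}  (via S A S, L A S S)
FOLLOW(S) includes $ since S is the start symbol.
FOLLOW(A): in S::=A f A g (occurrence 1), A is followed by f A g with FIRST {f}; in S::=A f A g (occurrence 2), A is followed by g with FIRST {g}; in A::=S A S, A is followed by S with FIRST {λ, d, f}; in A::=S A S, the suffix after A is nullable (adds nothing new); in A::=L A S S, A is followed by S S with FIRST {λ, d, f}; in A::=L A S S, the suffix after A is nullable (adds nothing new). Thus FOLLOW(A) = {d, f, g}.
FOLLOW(S): in A::=S A S (occurrence 1), S is followed by A S with FIRST {λ, d, f}; in A::=S A S (occurrence 1), the suffix after S is nullable, so FOLLOW(S) ⊇ FOLLOW(A) = {d, f, g}; in A::=S A S (occurrence 2), the suffix after S is empty, so FOLLOW(S) ⊇ FOLLOW(A) = {d, f, g}; in A::=L A S S (occurrence 1), S is followed by S with FIRST {λ, d, f}; in A::=L A S S (occurrence 1), the suffix after S is nullable, so FOLLOW(S) ⊇ FOLLOW(A) = {d, f, g}; in A::=L A S S (occurrence 2), the suffix after S is empty, so FOLLOW(S) ⊇ FOLLOW(A) = {d, f, g}. Thus FOLLOW(S) = {$, d, f, g}.
FOLLOW(L): in S::=L d, L is followed by d with FIRST {d}; in A::=L A S S, L is followed by A S S with FIRST {λ, d, f}; in A::=L A S S, the suffix after L is nullable, so FOLLOW(L) ⊇ FOLLOW(A) = {d, f, g}. Thus FOLLOW(L) = {d, f, g}.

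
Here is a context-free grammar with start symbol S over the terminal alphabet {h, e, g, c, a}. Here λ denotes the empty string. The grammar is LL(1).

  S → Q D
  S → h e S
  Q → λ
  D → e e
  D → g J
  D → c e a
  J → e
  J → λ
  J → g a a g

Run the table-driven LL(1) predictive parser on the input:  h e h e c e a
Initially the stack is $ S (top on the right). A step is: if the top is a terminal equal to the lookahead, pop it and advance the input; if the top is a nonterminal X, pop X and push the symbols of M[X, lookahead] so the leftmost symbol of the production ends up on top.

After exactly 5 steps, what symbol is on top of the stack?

e

     Stack    Input            Action
  1  $ S      h e h e c e a $  expand S → h e S
  2  $ S e h  h e h e c e a $  match h
  3  $ S e    e h e c e a $    match e
  4  $ S      h e c e a $      expand S → h e S
  5  $ S e h  h e c e a $      match h
Stack after step 5: $ S e (top = e).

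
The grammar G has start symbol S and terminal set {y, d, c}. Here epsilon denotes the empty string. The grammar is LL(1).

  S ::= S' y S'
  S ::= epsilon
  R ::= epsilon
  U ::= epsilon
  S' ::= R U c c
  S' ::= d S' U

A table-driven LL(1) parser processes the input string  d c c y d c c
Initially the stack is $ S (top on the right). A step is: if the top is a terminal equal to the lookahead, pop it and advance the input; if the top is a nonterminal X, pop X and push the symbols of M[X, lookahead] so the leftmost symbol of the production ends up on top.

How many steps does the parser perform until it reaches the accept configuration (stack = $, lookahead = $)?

18

      Stack             Input            Action
   1  $ S               d c c y d c c $  expand S ::= S' y S'
   2  $ S' y S'         d c c y d c c $  expand S' ::= d S' U
   3  $ S' y U S' d     d c c y d c c $  match d
   4  $ S' y U S'       c c y d c c $    expand S' ::= R U c c
   5  $ S' y U c c U R  c c y d c c $    expand R ::= epsilon
   6  $ S' y U c c U    c c y d c c $    expand U ::= epsilon
   7  $ S' y U c c      c c y d c c $    match c
   8  $ S' y U c        c y d c c $      match c
   9  $ S' y U          y d c c $        expand U ::= epsilon
  10  $ S' y            y d c c $        match y
  11  $ S'              d c c $          expand S' ::= d S' U
  12  $ U S' d          d c c $          match d
  13  $ U S'            c c $            expand S' ::= R U c c
  14  $ U c c U R       c c $            expand R ::= epsilon
  15  $ U c c U         c c $            expand U ::= epsilon
  16  $ U c c           c c $            match c
  17  $ U c             c $              match c
  18  $ U               $                expand U ::= epsilon
Accept reached after 18 steps.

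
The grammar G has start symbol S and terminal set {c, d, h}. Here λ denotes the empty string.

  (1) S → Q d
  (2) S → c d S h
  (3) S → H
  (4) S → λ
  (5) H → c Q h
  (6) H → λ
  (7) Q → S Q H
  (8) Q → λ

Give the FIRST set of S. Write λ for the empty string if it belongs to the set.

FIRST(H): from H→c Q h we get {c}; from H→λ we get {λ}. So FIRST(H) = {λ, c}.
FIRST(S): from S→Q d we get {c, d}; from S→c d S h we get {c}; from S→H we get {λ, c}; from S→λ we get {λ}. So FIRST(S) = {λ, c, d}.
FIRST(Q): from Q→S Q H we get {λ, c, d}; from Q→λ we get {λ}. So FIRST(Q) = {λ, c, d}.

{λ, c, d}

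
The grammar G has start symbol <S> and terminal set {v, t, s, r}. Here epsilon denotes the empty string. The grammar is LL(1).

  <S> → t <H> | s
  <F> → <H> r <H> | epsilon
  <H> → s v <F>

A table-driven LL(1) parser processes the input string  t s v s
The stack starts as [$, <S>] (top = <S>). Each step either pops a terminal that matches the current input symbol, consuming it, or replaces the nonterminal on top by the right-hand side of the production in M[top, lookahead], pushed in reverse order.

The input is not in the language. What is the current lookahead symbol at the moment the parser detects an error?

$

     Stack            Input      Action
  1  $ <S>            t s v s $  expand <S> → t <H>
  2  $ <H> t          t s v s $  match t
  3  $ <H>            s v s $    expand <H> → s v <F>
  4  $ <F> v s        s v s $    match s
  5  $ <F> v          v s $      match v
  6  $ <F>            s $        expand <F> → <H> r <H>
  7  $ <H> r <H>      s $        expand <H> → s v <F>
  8  $ <H> r <F> v s  s $        match s
  9  $ <H> r <F> v    $          error: top is terminal v but lookahead is $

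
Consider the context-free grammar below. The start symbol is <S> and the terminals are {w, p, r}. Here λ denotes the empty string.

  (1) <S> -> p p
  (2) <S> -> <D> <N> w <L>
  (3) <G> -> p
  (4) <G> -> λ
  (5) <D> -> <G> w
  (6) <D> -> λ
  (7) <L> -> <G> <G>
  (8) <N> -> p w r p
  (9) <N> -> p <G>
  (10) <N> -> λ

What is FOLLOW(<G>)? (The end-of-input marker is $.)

{$, p, w}

FIRST(<G>) = {λ, p}
FIRST(<N>) = {λ, p}
FIRST(<D>) = {λ, p, w}  (via <G> w)
FIRST(<L>) = {λ, p}  (via <G> <G>)
FIRST(<S>) = {p, w}  (via <D> <N> w <L>)
FOLLOW(<S>) includes $ since <S> is the start symbol.
FOLLOW(<S>): <S> appears on no right-hand side. Thus FOLLOW(<S>) = {$}.
FOLLOW(<D>): in <S>-><D> <N> w <L>, <D> is followed by <N> w <L> with FIRST {p, w}. Thus FOLLOW(<D>) = {p, w}.
FOLLOW(<L>): in <S>-><D> <N> w <L>, the suffix after <L> is empty, so FOLLOW(<L>) ⊇ FOLLOW(<S>) = {$}. Thus FOLLOW(<L>) = {$}.
FOLLOW(<N>): in <S>-><D> <N> w <L>, <N> is followed by w <L> with FIRST {w}. Thus FOLLOW(<N>) = {w}.
FOLLOW(<G>): in <D>-><G> w, <G> is followed by w with FIRST {w}; in <L>-><G> <G> (occurrence 1), <G> is followed by <G> with FIRST {λ, p}; in <L>-><G> <G> (occurrence 1), the suffix after <G> is nullable, so FOLLOW(<G>) ⊇ FOLLOW(<L>) = {$}; in <L>-><G> <G> (occurrence 2), the suffix after <G> is empty, so FOLLOW(<G>) ⊇ FOLLOW(<L>) = {$}; in <N>->p <G>, the suffix after <G> is empty, so FOLLOW(<G>) ⊇ FOLLOW(<N>) = {w}. Thus FOLLOW(<G>) = {$, p, w}.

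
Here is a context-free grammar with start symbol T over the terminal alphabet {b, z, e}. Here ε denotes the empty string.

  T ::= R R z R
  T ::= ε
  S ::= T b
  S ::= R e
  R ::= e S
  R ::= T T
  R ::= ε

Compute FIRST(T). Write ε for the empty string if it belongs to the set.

FIRST(T) = {ε, e, z}  (via R R z R)
FIRST(R) = {ε, e, z}  (via T T)
FIRST(S) = {b, e, z}  (via T b, R e)

{ε, e, z}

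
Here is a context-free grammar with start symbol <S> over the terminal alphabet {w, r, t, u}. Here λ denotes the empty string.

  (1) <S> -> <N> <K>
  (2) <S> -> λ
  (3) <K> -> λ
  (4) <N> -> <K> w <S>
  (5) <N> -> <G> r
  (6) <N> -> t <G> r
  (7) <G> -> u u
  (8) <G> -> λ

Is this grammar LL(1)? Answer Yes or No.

Yes

FIRST(<S>) = {λ, r, t, u, w}
FIRST(<K>) = {λ}
FIRST(<N>) = {r, t, u, w}
FIRST(<G>) = {λ, u}
FOLLOW(<S>) = {$}
FOLLOW(<K>) = {$, w}
FOLLOW(<N>) = {$}
FOLLOW(<G>) = {r}
Each cell of M receives at most one production.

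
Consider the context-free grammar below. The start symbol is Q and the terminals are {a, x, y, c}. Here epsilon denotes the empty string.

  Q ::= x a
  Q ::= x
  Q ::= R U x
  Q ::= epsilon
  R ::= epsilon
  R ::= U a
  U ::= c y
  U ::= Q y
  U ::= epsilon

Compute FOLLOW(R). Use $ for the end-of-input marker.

FIRST(Q) = {epsilon, a, c, x, y}  (via R U x)
FIRST(U) = {epsilon, a, c, x, y}  (via Q y)
FIRST(R) = {epsilon, a, c, x, y}  (via U a)
FOLLOW(Q) includes $ since Q is the start symbol.
FOLLOW(Q): in U::=Q y, Q is followed by y with FIRST {y}. Thus FOLLOW(Q) = {$, y}.
FOLLOW(R): in Q::=R U x, R is followed by U x with FIRST {a, c, x, y}. Thus FOLLOW(R) = {a, c, x, y}.
FOLLOW(U): in Q::=R U x, U is followed by x with FIRST {x}; in R::=U a, U is followed by a with FIRST {a}. Thus FOLLOW(U) = {a, x}.

{a, c, x, y}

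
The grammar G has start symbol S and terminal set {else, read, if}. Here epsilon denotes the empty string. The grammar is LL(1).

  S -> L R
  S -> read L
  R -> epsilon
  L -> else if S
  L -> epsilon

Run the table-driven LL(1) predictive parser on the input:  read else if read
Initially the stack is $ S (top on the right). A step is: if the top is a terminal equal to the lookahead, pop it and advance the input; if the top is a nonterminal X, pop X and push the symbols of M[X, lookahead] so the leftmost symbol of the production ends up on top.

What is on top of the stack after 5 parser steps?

     Stack        Input                Action
  1  $ S          read else if read $  expand S -> read L
  2  $ L read     read else if read $  match read
  3  $ L          else if read $       expand L -> else if S
  4  $ S if else  else if read $       match else
  5  $ S if       if read $            match if
Stack after step 5: $ S (top = S).

S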